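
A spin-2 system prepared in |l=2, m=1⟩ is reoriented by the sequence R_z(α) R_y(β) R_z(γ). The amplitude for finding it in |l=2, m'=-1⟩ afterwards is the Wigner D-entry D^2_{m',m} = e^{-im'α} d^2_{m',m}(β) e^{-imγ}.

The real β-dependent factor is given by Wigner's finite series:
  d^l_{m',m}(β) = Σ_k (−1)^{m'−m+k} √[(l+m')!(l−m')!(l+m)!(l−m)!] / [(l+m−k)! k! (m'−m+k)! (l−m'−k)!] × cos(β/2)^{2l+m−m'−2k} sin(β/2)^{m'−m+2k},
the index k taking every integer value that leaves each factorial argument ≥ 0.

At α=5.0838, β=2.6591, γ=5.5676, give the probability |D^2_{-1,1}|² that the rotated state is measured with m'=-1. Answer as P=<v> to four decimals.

Split into d^2_{-1,1}(β=2.6591) × two z-phases.
With c≡cos(β/2)=0.238913 and s≡sin(β/2)=0.971041, N=[1·6·6·1]^{1/2}=6.000000
k∈{2,3} keeps every argument non-negative
  k=2: (−1)^0·6.0000/(2)·0.2389^2·0.9710^2 = +0.161464
  k=3: (−1)^1·6.0000/(6)·0.2389^0·0.9710^4 = -0.889099
d^2_{-1,1}(2.6591) = +0.161464 -0.889099 = -0.727635
|D^2_{-1,1}|² = |d^2_{-1,1}(β)|² = (-0.727635)² = 0.529453 (the z-rotation phases have unit modulus)

P=0.5295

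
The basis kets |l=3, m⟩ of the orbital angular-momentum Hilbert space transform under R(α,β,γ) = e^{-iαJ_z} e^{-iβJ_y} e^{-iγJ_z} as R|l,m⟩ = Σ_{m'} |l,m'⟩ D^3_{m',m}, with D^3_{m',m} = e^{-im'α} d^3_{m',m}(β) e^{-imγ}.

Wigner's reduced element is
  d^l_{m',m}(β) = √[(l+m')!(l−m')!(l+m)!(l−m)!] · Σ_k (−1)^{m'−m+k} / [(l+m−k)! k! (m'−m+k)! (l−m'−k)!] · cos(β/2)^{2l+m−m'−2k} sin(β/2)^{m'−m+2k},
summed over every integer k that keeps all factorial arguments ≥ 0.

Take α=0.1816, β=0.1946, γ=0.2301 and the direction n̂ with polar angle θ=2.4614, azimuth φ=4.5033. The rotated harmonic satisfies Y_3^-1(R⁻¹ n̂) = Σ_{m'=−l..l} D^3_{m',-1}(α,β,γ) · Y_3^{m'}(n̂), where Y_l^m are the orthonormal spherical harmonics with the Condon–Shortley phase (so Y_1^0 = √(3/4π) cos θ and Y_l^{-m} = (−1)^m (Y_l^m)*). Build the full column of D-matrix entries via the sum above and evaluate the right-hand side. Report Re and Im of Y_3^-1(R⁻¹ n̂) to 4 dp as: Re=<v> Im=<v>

Re=-0.1580 Im=0.4018

Need the full column D^3_{m',-1} for m'=−3..3 at α=0.1816, β=0.1946, γ=0.2301.
cos(β/2)=0.995270, sin(β/2)=0.097147
d^3_{-3,-1}: single k=2 term ⇒ +0.035864;  D = +0.025625+0.025092i
d^3_{-2,-1}: k∈[1..2] ⇒ +0.300008 -0.005717 = +0.294291;  D = +0.243997+0.164538i
d^3_{-1,-1}: k∈[0..2] ⇒ +0.971954 -0.074081 +0.000529 = +0.898402;  D = +0.823333+0.359512i
d^3_{0,-1}: k∈[0..2] ⇒ -0.328642 +0.009393 -0.000030 = -0.319278;  D = -0.310863-0.072819i
d^3_{1,-1}: k∈[0..2] ⇒ +0.055561 -0.000706 +0.000001 = +0.054856;  D = +0.054792+0.002659i
d^3_{2,-1}: k∈[0..1] ⇒ -0.005717 +0.000027 = -0.005689;  D = -0.005639+0.000755i
d^3_{3,-1}: single k=0 term ⇒ +0.000342;  D = +0.000325-0.000106i
Y_3^{m'}(θ=2.4614,φ=4.5033) and Σ D·Y over m':
  (+0.0256+0.0251i)·(+0.0609-0.0840i)  (+0.2440+0.1645i)·(+0.2872+0.1276i)  (+0.8233+0.3595i)·(-0.0853+0.4021i)  (-0.3109-0.0728i)·(-0.0064+0.0000i)  (+0.0548+0.0027i)·(+0.0853+0.4021i)  (-0.0056+0.0008i)·(+0.2872-0.1276i)  (+0.0003-0.0001i)·(-0.0609-0.0840i)
Y_3^-1(R⁻¹ n̂) = -0.157994+0.401786i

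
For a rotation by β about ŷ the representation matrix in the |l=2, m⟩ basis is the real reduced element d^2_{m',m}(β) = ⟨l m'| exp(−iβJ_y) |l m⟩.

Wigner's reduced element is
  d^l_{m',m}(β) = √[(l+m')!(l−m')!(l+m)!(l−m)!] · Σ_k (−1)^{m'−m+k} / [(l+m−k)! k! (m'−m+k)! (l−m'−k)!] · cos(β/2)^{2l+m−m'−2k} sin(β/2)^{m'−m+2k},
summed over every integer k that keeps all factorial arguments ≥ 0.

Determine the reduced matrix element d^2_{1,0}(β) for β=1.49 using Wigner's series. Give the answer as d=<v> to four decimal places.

d^2_{1,0}(β=1.49) via Wigner's sum:
Half-angle: c=0.735088, s=0.677972. N=√(6·1·2·2)=4.898979
The bounds max(0,m−m')=0 and min(l+m,l−m')=1 give 2 terms
  k=0: (−1)^1·4.8990/(2)·0.7351^3·0.6780^1 = -0.659637
  k=1: (−1)^2·4.8990/(2)·0.7351^1·0.6780^3 = +0.561112
d^2_{1,0}(1.49) = -0.659637 +0.561112 = -0.098525

d=-0.0985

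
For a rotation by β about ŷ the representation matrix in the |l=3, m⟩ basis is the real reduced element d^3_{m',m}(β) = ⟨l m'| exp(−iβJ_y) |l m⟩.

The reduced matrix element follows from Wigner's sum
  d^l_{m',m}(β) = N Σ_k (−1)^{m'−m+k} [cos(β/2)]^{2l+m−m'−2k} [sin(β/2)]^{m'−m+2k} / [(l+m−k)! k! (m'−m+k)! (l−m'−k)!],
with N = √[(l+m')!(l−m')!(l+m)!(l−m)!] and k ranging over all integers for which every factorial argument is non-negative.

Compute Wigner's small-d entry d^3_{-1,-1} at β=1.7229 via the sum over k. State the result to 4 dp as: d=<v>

d^3_{-1,-1}(β=1.7229) via Wigner's sum:
Half-angle: c=0.651338, s=0.758788. N=√(2·24·2·24)=48.000000
k: max(0,(-1)−(-1))=0 … min(3+(-1),3−(-1))=2
  k=0: (−1)^0·48.0000/(48)·0.6513^6·0.7588^0 = +0.076355
  k=1: (−1)^1·48.0000/(6)·0.6513^4·0.7588^2 = -0.829003
  k=2: (−1)^2·48.0000/(8)·0.6513^2·0.7588^4 = +0.843811
d^3_{-1,-1}(1.7229) = +0.076355 -0.829003 +0.843811 = +0.091163

d=0.0912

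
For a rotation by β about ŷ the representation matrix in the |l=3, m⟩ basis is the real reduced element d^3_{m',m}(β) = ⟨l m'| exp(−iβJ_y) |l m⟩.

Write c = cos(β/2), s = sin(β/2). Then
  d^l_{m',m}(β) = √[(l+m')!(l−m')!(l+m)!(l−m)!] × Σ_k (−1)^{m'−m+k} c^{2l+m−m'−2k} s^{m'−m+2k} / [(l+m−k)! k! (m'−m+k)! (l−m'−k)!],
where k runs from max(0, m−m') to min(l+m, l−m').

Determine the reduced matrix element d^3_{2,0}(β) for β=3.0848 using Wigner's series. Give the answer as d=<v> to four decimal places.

d=-0.0044

d^3_{2,0}(β=3.0848) via Wigner's sum:
With c≡cos(β/2)=0.028393 and s≡sin(β/2)=0.999597, N=[120·1·6·6]^{1/2}=65.726707
k: max(0,(0)−(2))=0 … min(3+(0),3−(2))=1
  k=0: (−1)^2·65.7267/(12)·0.0284^4·0.9996^2 = +0.000004
  k=1: (−1)^3·65.7267/(12)·0.0284^2·0.9996^4 = -0.004408
d^3_{2,0}(3.0848) = +0.000004 -0.004408 = -0.004405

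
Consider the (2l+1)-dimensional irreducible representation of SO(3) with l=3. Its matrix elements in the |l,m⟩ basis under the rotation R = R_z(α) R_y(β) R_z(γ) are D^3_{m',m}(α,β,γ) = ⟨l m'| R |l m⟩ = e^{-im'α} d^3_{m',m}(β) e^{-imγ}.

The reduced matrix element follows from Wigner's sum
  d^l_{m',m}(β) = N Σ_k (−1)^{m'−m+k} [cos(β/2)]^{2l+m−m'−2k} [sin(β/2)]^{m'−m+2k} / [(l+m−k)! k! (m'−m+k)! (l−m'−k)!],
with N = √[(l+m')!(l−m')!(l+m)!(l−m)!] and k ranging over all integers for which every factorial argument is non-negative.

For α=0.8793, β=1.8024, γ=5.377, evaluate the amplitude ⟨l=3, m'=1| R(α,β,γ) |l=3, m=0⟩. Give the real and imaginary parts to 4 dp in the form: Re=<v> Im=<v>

First d^3_{1,0}(β=1.8024), then the phase factors e^{-i(1)α} and e^{-i(0)γ}:
c=cos(1.8024/2)=0.620670, s=sin(1.8024/2)=0.784072; N=√[24·2·6·6]=41.569219
k: max(0,(0)−(1))=0 … min(3+(0),3−(1))=2
  k=0: (−1)^1·41.5692/(12)·0.6207^5·0.7841^1 = -0.250178
  k=1: (−1)^2·41.5692/(4)·0.6207^3·0.7841^3 = +1.197737
  k=2: (−1)^3·41.5692/(12)·0.6207^1·0.7841^5 = -0.637135
d^3_{1,0}(1.8024) = -0.250178 +1.197737 -0.637135 = +0.310424
Attach z-rotation phases: D = e^{-i(1)(0.8793)}·(+0.310424)·e^{-i(0)(5.377)} = +0.197954-0.239117i

Re=0.1980 Im=-0.2391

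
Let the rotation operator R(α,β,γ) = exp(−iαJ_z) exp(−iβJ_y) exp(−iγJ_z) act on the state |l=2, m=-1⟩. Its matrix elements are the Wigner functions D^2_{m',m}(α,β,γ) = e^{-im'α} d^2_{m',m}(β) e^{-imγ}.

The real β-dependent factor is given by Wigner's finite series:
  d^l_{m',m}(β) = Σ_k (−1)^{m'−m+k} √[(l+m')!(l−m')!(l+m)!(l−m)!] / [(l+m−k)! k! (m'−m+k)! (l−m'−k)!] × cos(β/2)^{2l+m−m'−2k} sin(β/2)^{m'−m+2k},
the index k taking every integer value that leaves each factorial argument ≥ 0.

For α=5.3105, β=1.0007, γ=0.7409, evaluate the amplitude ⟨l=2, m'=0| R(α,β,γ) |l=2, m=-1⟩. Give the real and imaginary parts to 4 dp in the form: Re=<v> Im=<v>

Re=-0.4106 Im=-0.3756

First d^2_{0,-1}(β=1.0007), then the phase factors e^{-i(0)α} and e^{-i(-1)γ}:
With c≡cos(β/2)=0.877415 and s≡sin(β/2)=0.479733, N=[2·2·1·6]^{1/2}=4.898979
Admissible k: 0..1 (factorial args all ≥0)
  k=0: (−1)^1·4.8990/(2)·0.8774^3·0.4797^1 = -0.793761
  k=1: (−1)^2·4.8990/(2)·0.8774^1·0.4797^3 = +0.237289
d^2_{0,-1}(1.0007) = -0.793761 +0.237289 = -0.556471
Phases: e^{-i·(0)·5.3105}=+1.000000+0.000000i, e^{-i·(-1)·0.7409}=+0.737861+0.674952i ⇒ D=-0.410599-0.375592i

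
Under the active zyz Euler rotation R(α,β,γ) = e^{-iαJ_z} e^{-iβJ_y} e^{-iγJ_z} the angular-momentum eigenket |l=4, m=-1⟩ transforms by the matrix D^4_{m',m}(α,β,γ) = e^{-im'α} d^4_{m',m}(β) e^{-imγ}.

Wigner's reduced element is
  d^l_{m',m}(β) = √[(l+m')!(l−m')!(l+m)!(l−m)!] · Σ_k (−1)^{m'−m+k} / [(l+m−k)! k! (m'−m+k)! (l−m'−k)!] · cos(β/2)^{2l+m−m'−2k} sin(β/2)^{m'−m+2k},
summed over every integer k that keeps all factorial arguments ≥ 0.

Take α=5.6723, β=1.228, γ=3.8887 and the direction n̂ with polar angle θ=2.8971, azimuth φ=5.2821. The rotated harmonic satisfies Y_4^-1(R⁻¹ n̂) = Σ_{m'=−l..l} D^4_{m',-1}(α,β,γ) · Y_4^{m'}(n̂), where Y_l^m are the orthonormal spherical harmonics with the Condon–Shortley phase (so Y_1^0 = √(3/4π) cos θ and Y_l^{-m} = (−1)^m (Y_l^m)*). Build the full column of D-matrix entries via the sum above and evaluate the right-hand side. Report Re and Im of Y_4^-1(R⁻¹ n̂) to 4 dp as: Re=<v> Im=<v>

Need the full column D^4_{m',-1} for m'=−4..4 at α=5.6723, β=1.228, γ=3.8887.
cos(β/2)=0.817350, sin(β/2)=0.576141
d^4_{-4,-1}: single k=3 term ⇒ +0.522062;  D = +0.065418+0.517947i
d^4_{-3,-1}: k∈[2..3] ⇒ +0.785556 -0.650531 = +0.135025;  D = -0.062979+0.119438i
d^4_{-2,-1}: k∈[1..3] ⇒ +0.595692 -1.479905 +0.490213 = -0.394000;  D = +0.350442-0.180074i
d^4_{-1,-1}: k∈[0..3] ⇒ +0.199189 -1.484561 +1.475265 -0.244338 = -0.054445;  D = +0.053940+0.007394i
d^4_{0,-1}: k∈[0..3] ⇒ -0.627915 +1.871949 -0.930114 +0.077024 = +0.390945;  D = -0.286819-0.265654i
d^4_{1,-1}: k∈[0..3] ⇒ +0.989707 -1.475265 +0.366507 -0.012140 = -0.131191;  D = +0.027708+0.128232i
d^4_{2,-1}: k∈[0..2] ⇒ -0.986604 +0.735320 -0.073072 = -0.324356;  D = -0.125737+0.298993i
d^4_{3,-1}: k∈[0..1] ⇒ +0.650531 -0.193937 = +0.456593;  D = +0.386407-0.243243i
d^4_{4,-1}: single k=0 term ⇒ -0.259396;  D = -0.259084-0.012720i
Y_4^{m'}(θ=2.8971,φ=5.2821) and Σ D·Y over m':
  (+0.0654+0.5179i)·(-0.0010-0.0012i)  (-0.0630+0.1194i)·(+0.0171-0.0024i)  (+0.3504-0.1801i)·(-0.0458+0.0995i)  (+0.0539+0.0074i)·(-0.2151-0.3359i)  (-0.2868-0.2657i)·(+0.6111+0.0000i)  (+0.0277+0.1282i)·(+0.2151-0.3359i)  (-0.1257+0.2990i)·(-0.0458-0.0995i)  (+0.3864-0.2432i)·(-0.0171-0.0024i)  (-0.2591-0.0127i)·(-0.0010+0.0012i)
Y_4^-1(R⁻¹ n̂) = -0.105123-0.117263i

Re=-0.1051 Im=-0.1173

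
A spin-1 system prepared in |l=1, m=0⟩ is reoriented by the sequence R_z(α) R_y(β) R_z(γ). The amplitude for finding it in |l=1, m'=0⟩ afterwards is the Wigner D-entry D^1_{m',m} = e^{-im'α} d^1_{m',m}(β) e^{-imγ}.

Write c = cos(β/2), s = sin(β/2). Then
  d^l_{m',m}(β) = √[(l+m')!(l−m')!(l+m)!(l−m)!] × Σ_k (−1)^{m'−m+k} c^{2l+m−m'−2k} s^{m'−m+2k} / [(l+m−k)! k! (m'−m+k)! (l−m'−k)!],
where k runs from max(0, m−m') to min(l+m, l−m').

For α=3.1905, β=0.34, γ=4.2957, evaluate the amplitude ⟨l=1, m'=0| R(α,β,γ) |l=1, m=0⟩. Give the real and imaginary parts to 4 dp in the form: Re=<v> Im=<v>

Re=0.9428 Im=0.0000

D^1_{0,0}(3.1905,0.34,4.2957) = e^{-i·0·3.1905}·d^1_{0,0}(0.34)·e^{-i·0·4.2957}. Compute d first:
c=cos(0.34/2)=0.985585, s=sin(0.34/2)=0.169182; N=√[1·1·1·1]=1.000000
k∈{0,1} keeps every argument non-negative
  k=0: (−1)^0·1.0000/(1)·0.9856^2·0.1692^0 = +0.971377
  k=1: (−1)^1·1.0000/(1)·0.9856^0·0.1692^2 = -0.028623
d^1_{0,0}(0.34) = +0.971377 -0.028623 = +0.942755
Attach z-rotation phases: D = e^{-i(0)(3.1905)}·(+0.942755)·e^{-i(0)(4.2957)} = +0.942755+0.000000i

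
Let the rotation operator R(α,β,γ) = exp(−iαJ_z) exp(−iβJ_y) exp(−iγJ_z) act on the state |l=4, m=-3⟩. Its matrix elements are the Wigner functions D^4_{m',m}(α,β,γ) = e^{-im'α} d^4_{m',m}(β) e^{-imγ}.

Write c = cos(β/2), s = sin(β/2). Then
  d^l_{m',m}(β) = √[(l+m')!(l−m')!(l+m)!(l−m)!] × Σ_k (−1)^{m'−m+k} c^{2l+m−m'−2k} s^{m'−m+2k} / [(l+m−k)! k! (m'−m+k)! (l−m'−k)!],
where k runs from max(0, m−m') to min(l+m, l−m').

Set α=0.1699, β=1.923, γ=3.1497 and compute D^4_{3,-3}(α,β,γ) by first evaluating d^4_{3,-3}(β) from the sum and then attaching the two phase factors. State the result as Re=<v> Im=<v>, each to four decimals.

Re=-0.4358 Im=0.2299

D^4_{3,-3}(0.1699,1.923,3.1497) = e^{-i·3·0.1699}·d^4_{3,-3}(1.923)·e^{-i·-3·3.1497}. Compute d first:
With c≡cos(β/2)=0.572291 and s≡sin(β/2)=0.820051, N=[5040·1·1·5040]^{1/2}=5040.000000
The bounds max(0,m−m')=0 and min(l+m,l−m')=1 give 2 terms
  k=0: (−1)^6·5040.0000/(720)·0.5723^2·0.8201^6 = +0.697230
  k=1: (−1)^7·5040.0000/(5040)·0.5723^0·0.8201^8 = -0.204516
d^4_{3,-3}(1.923) = +0.697230 -0.204516 = +0.492714
Phases: e^{-i·(3)·0.1699}=+0.872891-0.487915i, e^{-i·(-3)·3.1497}=-0.999704-0.024320i ⇒ D=-0.435805+0.229872i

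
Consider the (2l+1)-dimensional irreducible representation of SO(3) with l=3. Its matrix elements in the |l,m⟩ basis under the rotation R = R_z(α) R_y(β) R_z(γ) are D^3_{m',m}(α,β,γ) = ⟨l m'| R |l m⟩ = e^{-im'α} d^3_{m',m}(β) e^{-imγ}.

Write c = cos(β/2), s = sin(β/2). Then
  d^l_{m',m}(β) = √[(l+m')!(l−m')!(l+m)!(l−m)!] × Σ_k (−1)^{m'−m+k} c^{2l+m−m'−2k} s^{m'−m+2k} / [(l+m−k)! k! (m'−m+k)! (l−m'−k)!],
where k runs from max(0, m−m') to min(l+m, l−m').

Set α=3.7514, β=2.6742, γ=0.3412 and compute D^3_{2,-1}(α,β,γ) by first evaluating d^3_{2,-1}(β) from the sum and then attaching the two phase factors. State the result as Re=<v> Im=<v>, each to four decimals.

D^3_{2,-1}(3.7514,2.6742,0.3412) = e^{-i·2·3.7514}·d^3_{2,-1}(2.6742)·e^{-i·-1·0.3412}. Compute d first:
Half-angle: c=0.231575, s=0.972817. N=√(120·1·2·24)=75.894664
The bounds max(0,m−m')=0 and min(l+m,l−m')=1 give 2 terms
  k=0: (−1)^3·75.8947/(12)·0.2316^3·0.9728^3 = -0.072310
  k=1: (−1)^4·75.8947/(24)·0.2316^1·0.9728^5 = +0.638039
d^3_{2,-1}(2.6742) = -0.072310 +0.638039 = +0.565729
Attach z-rotation phases: D = e^{-i(2)(3.7514)}·(+0.565729)·e^{-i(-1)(0.3412)} = +0.361146-0.435458i

Re=0.3611 Im=-0.4355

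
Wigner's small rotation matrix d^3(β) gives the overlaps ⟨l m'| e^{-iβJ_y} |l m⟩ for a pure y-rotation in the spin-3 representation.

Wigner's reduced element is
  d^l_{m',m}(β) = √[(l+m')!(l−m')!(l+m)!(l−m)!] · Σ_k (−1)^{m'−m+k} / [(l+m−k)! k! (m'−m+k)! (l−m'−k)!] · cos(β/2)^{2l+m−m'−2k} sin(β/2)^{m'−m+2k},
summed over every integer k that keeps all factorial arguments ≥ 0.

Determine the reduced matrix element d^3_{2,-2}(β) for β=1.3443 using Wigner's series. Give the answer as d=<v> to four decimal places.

d=0.4019

d^3_{2,-2}(β=1.3443) via Wigner's sum:
c=cos(1.3443/2)=0.782485, s=sin(1.3443/2)=0.622670; N=√[120·1·1·120]=120.000000
k: max(0,(-2)−(2))=0 … min(3+(-2),3−(2))=1
  k=0: (−1)^4·120.0000/(24)·0.7825^2·0.6227^4 = +0.460207
  k=1: (−1)^5·120.0000/(120)·0.7825^0·0.6227^6 = -0.058284
d^3_{2,-2}(1.3443) = +0.460207 -0.058284 = +0.401923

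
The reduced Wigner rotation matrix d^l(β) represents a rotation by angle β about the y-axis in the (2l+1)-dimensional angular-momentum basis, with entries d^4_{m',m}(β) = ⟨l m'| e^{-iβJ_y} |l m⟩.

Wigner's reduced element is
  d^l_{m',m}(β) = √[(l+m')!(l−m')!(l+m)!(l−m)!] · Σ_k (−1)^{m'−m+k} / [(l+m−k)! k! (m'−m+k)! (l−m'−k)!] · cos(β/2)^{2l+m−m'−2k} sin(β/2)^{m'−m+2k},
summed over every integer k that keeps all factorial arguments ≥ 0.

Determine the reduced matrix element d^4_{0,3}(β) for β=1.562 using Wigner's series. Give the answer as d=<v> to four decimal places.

d=0.0130

d^4_{0,3}(β=1.562) via Wigner's sum:
Half-angle: c=0.710210, s=0.703990. N=√(24·24·5040·1)=1703.830978
k∈{3,4} keeps every argument non-negative
  k=3: (−1)^0·1703.8310/(144)·0.7102^5·0.7040^3 = +0.745928
  k=4: (−1)^1·1703.8310/(144)·0.7102^3·0.7040^5 = -0.732920
d^4_{0,3}(1.562) = +0.745928 -0.732920 = +0.013008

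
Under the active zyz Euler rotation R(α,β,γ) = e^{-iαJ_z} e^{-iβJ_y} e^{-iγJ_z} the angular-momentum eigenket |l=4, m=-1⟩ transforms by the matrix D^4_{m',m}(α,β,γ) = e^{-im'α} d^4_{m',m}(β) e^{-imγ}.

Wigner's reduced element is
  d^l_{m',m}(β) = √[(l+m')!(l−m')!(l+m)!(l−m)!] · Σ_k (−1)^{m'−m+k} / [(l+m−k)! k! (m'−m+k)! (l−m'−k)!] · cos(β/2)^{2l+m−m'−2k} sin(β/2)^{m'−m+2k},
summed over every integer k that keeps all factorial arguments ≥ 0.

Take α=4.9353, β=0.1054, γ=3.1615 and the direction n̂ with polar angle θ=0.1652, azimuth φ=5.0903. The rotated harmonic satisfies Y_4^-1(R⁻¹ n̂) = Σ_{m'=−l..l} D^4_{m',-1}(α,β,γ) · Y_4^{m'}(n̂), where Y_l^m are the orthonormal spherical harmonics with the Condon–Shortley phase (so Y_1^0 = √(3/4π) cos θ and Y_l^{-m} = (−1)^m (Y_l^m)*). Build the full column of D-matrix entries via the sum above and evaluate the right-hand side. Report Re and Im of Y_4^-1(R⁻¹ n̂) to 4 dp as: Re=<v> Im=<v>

Re=-0.1093 Im=0.0454

Need the full column D^4_{m',-1} for m'=−4..4 at α=4.9353, β=0.1054, γ=3.1615.
cos(β/2)=0.998612, sin(β/2)=0.052676
d^4_{-4,-1}: single k=3 term ⇒ +0.001086;  D = -0.000665-0.000859i
d^4_{-3,-1}: k∈[2..3] ⇒ +0.021841 -0.000101 = +0.021740;  D = +0.013815-0.016785i
d^4_{-2,-1}: k∈[1..3] ⇒ +0.221321 -0.003079 +0.000006 = +0.218247;  D = +0.195003+0.098009i
d^4_{-1,-1}: k∈[0..3] ⇒ +0.988947 -0.041275 +0.000230 -0.000000 = +0.947901;  D = -0.227913+0.920094i
d^4_{0,-1}: k∈[0..3] ⇒ -0.233293 +0.003895 -0.000011 +0.000000 = -0.229409;  D = +0.229363+0.004567i
d^4_{1,-1}: k∈[0..3] ⇒ +0.027517 -0.000230 +0.000000 -0.000000 = +0.027287;  D = -0.005501-0.026727i
d^4_{2,-1}: k∈[0..2] ⇒ -0.002053 +0.000009 -0.000000 = -0.002044;  D = -0.001862+0.000845i
d^4_{3,-1}: k∈[0..1] ⇒ +0.000101 -0.000000 = +0.000101;  D = +0.000061+0.000081i
d^4_{4,-1}: single k=0 term ⇒ -0.000003;  D = +0.000002-0.000002i
Y_4^{m'}(θ=0.1652,φ=5.0903) and Σ D·Y over m':
  (-0.0007-0.0009i)·(+0.0000-0.0003i)  (+0.0138-0.0168i)·(-0.0050-0.0023i)  (+0.1950+0.0980i)·(-0.0383+0.0361i)  (-0.2279+0.9201i)·(+0.1079+0.2718i)  (+0.2294+0.0046i)·(+0.7346+0.0000i)  (-0.0055-0.0267i)·(-0.1079+0.2718i)  (-0.0019+0.0008i)·(-0.0383-0.0361i)  (+0.0001+0.0001i)·(+0.0050-0.0023i)  (+0.0000-0.0000i)·(+0.0000+0.0003i)
Y_4^-1(R⁻¹ n̂) = -0.109332+0.045445i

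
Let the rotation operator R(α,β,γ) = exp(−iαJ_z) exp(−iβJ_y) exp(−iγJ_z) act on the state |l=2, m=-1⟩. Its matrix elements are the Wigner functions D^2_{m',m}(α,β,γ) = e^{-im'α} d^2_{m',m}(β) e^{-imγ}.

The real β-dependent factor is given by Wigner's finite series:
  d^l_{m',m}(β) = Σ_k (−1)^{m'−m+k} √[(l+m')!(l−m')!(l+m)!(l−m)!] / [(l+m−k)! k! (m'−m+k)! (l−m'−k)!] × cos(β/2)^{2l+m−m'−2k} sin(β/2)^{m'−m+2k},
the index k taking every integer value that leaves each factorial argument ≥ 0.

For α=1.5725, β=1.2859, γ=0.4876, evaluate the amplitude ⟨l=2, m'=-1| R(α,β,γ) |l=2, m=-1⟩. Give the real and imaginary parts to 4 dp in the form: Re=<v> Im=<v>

Re=0.1318 Im=-0.2476

First d^2_{-1,-1}(β=1.2859), then the phase factors e^{-i(-1)α} and e^{-i(-1)γ}:
Half-angle: c=0.800331, s=0.599559. N=√(1·6·1·6)=6.000000
The bounds max(0,m−m')=0 and min(l+m,l−m')=1 give 2 terms
  k=0: (−1)^0·6.0000/(6)·0.8003^4·0.5996^0 = +0.410277
  k=1: (−1)^1·6.0000/(2)·0.8003^2·0.5996^2 = -0.690755
d^2_{-1,-1}(1.2859) = +0.410277 -0.690755 = -0.280477
D = (-0.001704+0.999999i)·(-0.280477)·(+0.883460+0.468507i) = +0.131828-0.247566i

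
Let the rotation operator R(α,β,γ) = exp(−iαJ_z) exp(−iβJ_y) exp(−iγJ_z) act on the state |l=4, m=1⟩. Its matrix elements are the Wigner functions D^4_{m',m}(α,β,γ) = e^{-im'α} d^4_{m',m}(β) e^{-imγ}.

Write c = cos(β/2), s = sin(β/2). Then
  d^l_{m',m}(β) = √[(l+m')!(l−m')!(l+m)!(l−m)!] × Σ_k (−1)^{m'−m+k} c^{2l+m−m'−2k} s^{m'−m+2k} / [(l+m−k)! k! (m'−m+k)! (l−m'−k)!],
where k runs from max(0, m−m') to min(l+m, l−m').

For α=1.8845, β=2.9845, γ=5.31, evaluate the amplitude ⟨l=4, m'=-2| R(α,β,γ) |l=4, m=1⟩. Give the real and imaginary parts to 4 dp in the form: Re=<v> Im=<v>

First d^4_{-2,1}(β=2.9845), then the phase factors e^{-i(-2)α} and e^{-i(1)γ}:
c=cos(2.9845/2)=0.078466, s=sin(2.9845/2)=0.996917; N=√[2·720·120·6]=1018.233765
Admissible k: 3..5 (factorial args all ≥0)
  k=3: (−1)^0·1018.2338/(72)·0.0785^5·0.9969^3 = +0.000042
  k=4: (−1)^1·1018.2338/(48)·0.0785^3·0.9969^5 = -0.010091
  k=5: (−1)^2·1018.2338/(240)·0.0785^1·0.9969^7 = +0.325783
d^4_{-2,1}(2.9845) = +0.000042 -0.010091 +0.325783 = +0.315733
Phases: e^{-i·(-2)·1.8845}=-0.809552-0.587048i, e^{-i·(1)·5.31}=+0.562669+0.826682i ⇒ D=+0.009406-0.315593i

Re=0.0094 Im=-0.3156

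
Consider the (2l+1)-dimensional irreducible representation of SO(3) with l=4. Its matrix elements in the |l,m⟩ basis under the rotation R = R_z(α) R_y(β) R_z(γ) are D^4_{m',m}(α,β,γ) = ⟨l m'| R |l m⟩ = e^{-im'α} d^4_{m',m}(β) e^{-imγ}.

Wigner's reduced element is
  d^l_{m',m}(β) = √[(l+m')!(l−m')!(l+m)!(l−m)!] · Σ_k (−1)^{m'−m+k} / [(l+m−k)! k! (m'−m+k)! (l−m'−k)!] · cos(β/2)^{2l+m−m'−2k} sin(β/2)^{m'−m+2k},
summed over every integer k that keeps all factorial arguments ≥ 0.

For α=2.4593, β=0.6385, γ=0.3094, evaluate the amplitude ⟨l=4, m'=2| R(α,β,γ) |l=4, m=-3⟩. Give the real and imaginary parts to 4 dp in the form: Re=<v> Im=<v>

Split into d^4_{2,-3}(β=0.6385) × two z-phases.
With c≡cos(β/2)=0.949471 and s≡sin(β/2)=0.313855, N=[720·2·1·5040]^{1/2}=2693.993318
Admissible k: 0..1 (factorial args all ≥0)
  k=0: (−1)^5·2693.9933/(240)·0.9495^3·0.3139^5 = -0.029260
  k=1: (−1)^6·2693.9933/(720)·0.9495^1·0.3139^7 = +0.001066
d^4_{2,-3}(0.6385) = -0.029260 +0.001066 = -0.028194
D = (+0.204753+0.978814i)·(-0.028194)·(+0.599276+0.800543i) = +0.018633-0.021160i

Re=0.0186 Im=-0.0212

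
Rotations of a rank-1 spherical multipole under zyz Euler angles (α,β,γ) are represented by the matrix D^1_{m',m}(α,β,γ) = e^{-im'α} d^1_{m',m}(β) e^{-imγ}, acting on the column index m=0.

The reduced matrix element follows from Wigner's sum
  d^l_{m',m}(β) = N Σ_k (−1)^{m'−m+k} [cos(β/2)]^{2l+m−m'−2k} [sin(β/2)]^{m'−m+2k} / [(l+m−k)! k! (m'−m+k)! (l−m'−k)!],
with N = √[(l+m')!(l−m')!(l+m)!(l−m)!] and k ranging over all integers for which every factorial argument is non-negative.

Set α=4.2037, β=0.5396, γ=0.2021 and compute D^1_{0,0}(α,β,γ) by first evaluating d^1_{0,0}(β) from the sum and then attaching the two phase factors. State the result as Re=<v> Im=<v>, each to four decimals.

Re=0.8579 Im=0.0000

Split into d^1_{0,0}(β=0.5396) × two z-phases.
c=cos(0.5396/2)=0.963824, s=sin(0.5396/2)=0.266539; N=√[1·1·1·1]=1.000000
Admissible k: 0..1 (factorial args all ≥0)
  k=0: (−1)^0·1.0000/(1)·0.9638^2·0.2665^0 = +0.928957
  k=1: (−1)^1·1.0000/(1)·0.9638^0·0.2665^2 = -0.071043
d^1_{0,0}(0.5396) = +0.928957 -0.071043 = +0.857914
Phases: e^{-i·(0)·4.2037}=+1.000000+0.000000i, e^{-i·(0)·0.2021}=+1.000000+0.000000i ⇒ D=+0.857914+0.000000i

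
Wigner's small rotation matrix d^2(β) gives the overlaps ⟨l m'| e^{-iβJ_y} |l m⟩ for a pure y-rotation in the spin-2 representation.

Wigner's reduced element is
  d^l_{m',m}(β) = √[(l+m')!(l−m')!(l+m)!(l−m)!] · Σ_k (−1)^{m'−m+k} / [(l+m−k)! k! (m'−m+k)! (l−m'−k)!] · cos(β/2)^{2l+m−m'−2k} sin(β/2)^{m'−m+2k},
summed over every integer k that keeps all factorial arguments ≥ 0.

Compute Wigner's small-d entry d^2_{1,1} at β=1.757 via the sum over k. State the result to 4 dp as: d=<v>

d^2_{1,1}(β=1.757) via Wigner's sum:
c=cos(1.757/2)=0.638307, s=sin(1.757/2)=0.769782; N=√[6·1·6·1]=6.000000
Admissible k: 0..1 (factorial args all ≥0)
  k=0: (−1)^0·6.0000/(6)·0.6383^4·0.7698^0 = +0.166003
  k=1: (−1)^1·6.0000/(2)·0.6383^2·0.7698^2 = -0.724295
d^2_{1,1}(1.757) = +0.166003 -0.724295 = -0.558292

d=-0.5583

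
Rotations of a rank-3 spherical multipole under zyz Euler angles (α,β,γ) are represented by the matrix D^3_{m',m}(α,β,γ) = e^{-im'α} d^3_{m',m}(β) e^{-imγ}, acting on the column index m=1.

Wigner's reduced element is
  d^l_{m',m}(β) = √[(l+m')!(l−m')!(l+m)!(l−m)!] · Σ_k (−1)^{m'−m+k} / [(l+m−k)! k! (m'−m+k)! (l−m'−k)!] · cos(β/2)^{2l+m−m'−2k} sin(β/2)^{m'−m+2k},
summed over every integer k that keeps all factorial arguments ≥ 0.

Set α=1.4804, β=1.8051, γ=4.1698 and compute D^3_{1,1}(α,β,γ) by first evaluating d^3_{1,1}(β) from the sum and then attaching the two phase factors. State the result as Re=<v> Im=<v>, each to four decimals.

D^3_{1,1}(1.4804,1.8051,4.1698) = e^{-i·1·1.4804}·d^3_{1,1}(1.8051)·e^{-i·1·4.1698}. Compute d first:
c=cos(1.8051/2)=0.619610, s=sin(1.8051/2)=0.784909; N=√[24·2·24·2]=48.000000
Admissible k: 0..2 (factorial args all ≥0)
  k=0: (−1)^0·48.0000/(48)·0.6196^6·0.7849^0 = +0.056586
  k=1: (−1)^1·48.0000/(6)·0.6196^4·0.7849^2 = -0.726447
  k=2: (−1)^2·48.0000/(8)·0.6196^2·0.7849^4 = +0.874313
d^3_{1,1}(1.8051) = +0.056586 -0.726447 +0.874313 = +0.204452
Phases: e^{-i·(1)·1.4804}=+0.090273-0.995917i, e^{-i·(1)·4.1698}=-0.516355+0.856375i ⇒ D=+0.164843+0.120945i

Re=0.1648 Im=0.1209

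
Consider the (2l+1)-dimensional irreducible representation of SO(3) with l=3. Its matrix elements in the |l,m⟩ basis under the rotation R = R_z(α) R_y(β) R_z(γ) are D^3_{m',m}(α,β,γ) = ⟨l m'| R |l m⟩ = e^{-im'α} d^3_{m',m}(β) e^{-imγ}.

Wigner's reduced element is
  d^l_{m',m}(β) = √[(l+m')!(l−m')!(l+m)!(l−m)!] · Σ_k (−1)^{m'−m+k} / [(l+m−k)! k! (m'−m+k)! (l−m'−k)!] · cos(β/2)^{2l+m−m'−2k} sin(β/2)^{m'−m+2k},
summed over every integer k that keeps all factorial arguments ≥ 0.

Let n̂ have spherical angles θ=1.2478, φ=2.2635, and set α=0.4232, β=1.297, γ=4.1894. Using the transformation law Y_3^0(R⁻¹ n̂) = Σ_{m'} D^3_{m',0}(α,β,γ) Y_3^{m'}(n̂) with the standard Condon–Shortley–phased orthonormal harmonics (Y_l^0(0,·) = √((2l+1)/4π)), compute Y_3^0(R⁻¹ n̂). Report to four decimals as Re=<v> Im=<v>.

Re=0.1688 Im=0.0000

Need the full column D^3_{m',0} for m'=−3..3 at α=0.4232, β=1.297, γ=4.1894.
cos(β/2)=0.796991, sin(β/2)=0.603992
d^3_{-3,0}: single k=3 term ⇒ +0.498847;  D = +0.147989+0.476390i
d^3_{-2,0}: k∈[2..3] ⇒ +0.806186 -0.463010 = +0.343176;  D = +0.227417+0.257004i
d^3_{-1,0}: k∈[1..3] ⇒ +0.672803 -1.159216 +0.221921 = -0.264492;  D = -0.241158-0.108622i
d^3_{0,0}: k∈[0..3] ⇒ +0.256283 -1.324699 +0.760804 -0.048550 = -0.356162;  D = -0.356162+0.000000i
d^3_{1,0}: k∈[0..2] ⇒ -0.672803 +1.159216 -0.221921 = +0.264492;  D = +0.241158-0.108622i
d^3_{2,0}: k∈[0..1] ⇒ +0.806186 -0.463010 = +0.343176;  D = +0.227417-0.257004i
d^3_{3,0}: single k=0 term ⇒ -0.498847;  D = -0.147989+0.476390i
Y_3^{m'}(θ=1.2478,φ=2.2635) and Σ D·Y over m':
  (+0.1480+0.4764i)·(+0.3110-0.1729i)  (+0.2274+0.2570i)·(-0.0538+0.2867i)  (-0.2412-0.1086i)·(+0.0971+0.1170i)  (-0.3562+0.0000i)·(-0.2957+0.0000i)  (+0.2412-0.1086i)·(-0.0971+0.1170i)  (+0.2274-0.2570i)·(-0.0538-0.2867i)  (-0.1480+0.4764i)·(-0.3110-0.1729i)
Y_3^0(R⁻¹ n̂) = +0.168797+0.000000i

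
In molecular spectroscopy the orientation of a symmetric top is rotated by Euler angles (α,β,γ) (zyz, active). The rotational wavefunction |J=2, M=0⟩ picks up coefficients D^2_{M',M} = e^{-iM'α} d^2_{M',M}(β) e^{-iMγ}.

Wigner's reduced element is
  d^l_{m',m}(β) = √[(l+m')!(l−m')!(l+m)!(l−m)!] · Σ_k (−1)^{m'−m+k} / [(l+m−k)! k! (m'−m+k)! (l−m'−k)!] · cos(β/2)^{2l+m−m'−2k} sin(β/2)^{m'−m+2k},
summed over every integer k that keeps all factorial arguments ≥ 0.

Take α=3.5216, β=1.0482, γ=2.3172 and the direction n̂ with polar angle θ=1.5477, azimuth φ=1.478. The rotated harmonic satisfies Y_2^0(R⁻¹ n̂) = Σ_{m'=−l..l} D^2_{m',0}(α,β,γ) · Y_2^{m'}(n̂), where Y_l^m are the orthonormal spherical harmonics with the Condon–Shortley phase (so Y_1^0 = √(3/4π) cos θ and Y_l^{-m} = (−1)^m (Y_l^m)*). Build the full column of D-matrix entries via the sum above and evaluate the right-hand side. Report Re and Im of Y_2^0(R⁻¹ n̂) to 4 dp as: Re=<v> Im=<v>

Re=-0.1766 Im=0.0000

Need the full column D^2_{m',0} for m'=−2..2 at α=3.5216, β=1.0482, γ=2.3172.
cos(β/2)=0.865775, sin(β/2)=0.500434
d^2_{-2,0}: single k=2 term ⇒ +0.459811;  D = +0.333283+0.316778i
d^2_{-1,0}: k∈[1..2] ⇒ +0.795494 -0.265779 = +0.529715;  D = -0.491926-0.196486i
d^2_{0,0}: k∈[0..2] ⇒ +0.561849 -0.750868 +0.062717 = -0.126301;  D = -0.126301+0.000000i
d^2_{1,0}: k∈[0..1] ⇒ -0.795494 +0.265779 = -0.529715;  D = +0.491926-0.196486i
d^2_{2,0}: single k=0 term ⇒ +0.459811;  D = +0.333283-0.316778i
Y_2^{m'}(θ=1.5477,φ=1.478) and Σ D·Y over m':
  (+0.3333+0.3168i)·(-0.3794-0.0712i)  (-0.4919-0.1965i)·(+0.0017-0.0178i)  (-0.1263+0.0000i)·(-0.3149+0.0000i)  (+0.4919-0.1965i)·(-0.0017-0.0178i)  (+0.3333-0.3168i)·(-0.3794+0.0712i)
Y_2^0(R⁻¹ n̂) = -0.176620+0.000000i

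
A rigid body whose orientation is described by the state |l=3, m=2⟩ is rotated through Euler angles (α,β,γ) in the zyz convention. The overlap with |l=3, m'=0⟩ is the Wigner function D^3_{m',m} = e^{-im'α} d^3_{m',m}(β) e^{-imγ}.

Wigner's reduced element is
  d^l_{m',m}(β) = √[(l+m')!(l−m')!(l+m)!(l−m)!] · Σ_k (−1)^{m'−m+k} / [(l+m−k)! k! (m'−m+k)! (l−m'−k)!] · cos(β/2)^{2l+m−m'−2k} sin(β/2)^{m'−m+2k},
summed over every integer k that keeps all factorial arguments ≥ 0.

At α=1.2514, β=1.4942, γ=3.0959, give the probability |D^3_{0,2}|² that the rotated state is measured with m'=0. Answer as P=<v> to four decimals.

P=0.0109

D^3_{0,2}(1.2514,1.4942,3.0959) = e^{-i·0·1.2514}·d^3_{0,2}(1.4942)·e^{-i·2·3.0959}. Compute d first:
Half-angle: c=0.733663, s=0.679514. N=√(6·6·120·1)=65.726707
k: max(0,(2)−(0))=2 … min(3+(2),3−(0))=3
  k=2: (−1)^0·65.7267/(12)·0.7337^4·0.6795^2 = +0.732728
  k=3: (−1)^1·65.7267/(12)·0.7337^2·0.6795^4 = -0.628560
d^3_{0,2}(1.4942) = +0.732728 -0.628560 = +0.104168
|D^3_{0,2}|² = |d^3_{0,2}(β)|² = (+0.104168)² = 0.010851 (the z-rotation phases have unit modulus)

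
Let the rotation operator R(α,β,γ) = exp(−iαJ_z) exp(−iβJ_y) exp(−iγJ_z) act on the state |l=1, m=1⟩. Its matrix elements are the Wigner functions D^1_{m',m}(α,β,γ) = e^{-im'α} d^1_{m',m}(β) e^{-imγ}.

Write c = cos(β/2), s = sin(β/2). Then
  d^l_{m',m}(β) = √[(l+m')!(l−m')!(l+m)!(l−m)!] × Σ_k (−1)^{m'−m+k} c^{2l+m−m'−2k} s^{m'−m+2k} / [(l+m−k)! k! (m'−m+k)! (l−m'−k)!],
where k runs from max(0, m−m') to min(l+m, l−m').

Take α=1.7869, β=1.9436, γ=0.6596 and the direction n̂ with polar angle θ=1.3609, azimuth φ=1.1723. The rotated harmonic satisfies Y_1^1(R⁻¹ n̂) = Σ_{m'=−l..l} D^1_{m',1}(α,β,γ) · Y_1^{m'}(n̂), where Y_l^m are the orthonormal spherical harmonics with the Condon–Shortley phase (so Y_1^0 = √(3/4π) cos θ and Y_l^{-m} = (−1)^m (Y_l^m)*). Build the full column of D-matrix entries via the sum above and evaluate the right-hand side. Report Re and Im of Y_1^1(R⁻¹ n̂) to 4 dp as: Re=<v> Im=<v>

Re=0.2518 Im=0.0513

Need the full column D^1_{m',1} for m'=−1..1 at α=1.7869, β=1.9436, γ=0.6596.
cos(β/2)=0.563814, sin(β/2)=0.825902
d^1_{-1,1}: single k=2 term ⇒ +0.682114;  D = +0.292695+0.616124i
d^1_{0,1}: single k=1 term ⇒ +0.658535;  D = +0.520399-0.403551i
d^1_{1,1}: single k=0 term ⇒ +0.317886;  D = -0.244135-0.203592i
Y_1^{m'}(θ=1.3609,φ=1.1723) and Σ D·Y over m':
  (+0.2927+0.6161i)·(+0.1311-0.3114i)  (+0.5204-0.4036i)·(+0.1018+0.0000i)  (-0.2441-0.2036i)·(-0.1311-0.3114i)
Y_1^1(R⁻¹ n̂) = +0.251845+0.051275i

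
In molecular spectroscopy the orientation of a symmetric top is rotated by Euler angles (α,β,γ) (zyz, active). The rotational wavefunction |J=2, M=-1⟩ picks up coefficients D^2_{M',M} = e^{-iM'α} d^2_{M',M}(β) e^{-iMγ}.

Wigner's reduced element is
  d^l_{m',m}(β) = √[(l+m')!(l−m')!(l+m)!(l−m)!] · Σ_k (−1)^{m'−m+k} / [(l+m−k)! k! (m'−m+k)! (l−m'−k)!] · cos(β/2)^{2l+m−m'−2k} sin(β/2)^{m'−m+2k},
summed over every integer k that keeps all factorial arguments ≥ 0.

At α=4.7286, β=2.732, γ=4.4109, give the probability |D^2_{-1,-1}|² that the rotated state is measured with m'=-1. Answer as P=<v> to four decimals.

P=0.0137

D^2_{-1,-1}(4.7286,2.732,4.4109) = e^{-i·-1·4.7286}·d^2_{-1,-1}(2.732)·e^{-i·-1·4.4109}. Compute d first:
Half-angle: c=0.203368, s=0.979102. N=√(1·6·1·6)=6.000000
k∈{0,1} keeps every argument non-negative
  k=0: (−1)^0·6.0000/(6)·0.2034^4·0.9791^0 = +0.001711
  k=1: (−1)^1·6.0000/(2)·0.2034^2·0.9791^2 = -0.118944
d^2_{-1,-1}(2.732) = +0.001711 -0.118944 = -0.117233
|D^2_{-1,-1}|² = |d^2_{-1,-1}(β)|² = (-0.117233)² = 0.013744 (the z-rotation phases have unit modulus)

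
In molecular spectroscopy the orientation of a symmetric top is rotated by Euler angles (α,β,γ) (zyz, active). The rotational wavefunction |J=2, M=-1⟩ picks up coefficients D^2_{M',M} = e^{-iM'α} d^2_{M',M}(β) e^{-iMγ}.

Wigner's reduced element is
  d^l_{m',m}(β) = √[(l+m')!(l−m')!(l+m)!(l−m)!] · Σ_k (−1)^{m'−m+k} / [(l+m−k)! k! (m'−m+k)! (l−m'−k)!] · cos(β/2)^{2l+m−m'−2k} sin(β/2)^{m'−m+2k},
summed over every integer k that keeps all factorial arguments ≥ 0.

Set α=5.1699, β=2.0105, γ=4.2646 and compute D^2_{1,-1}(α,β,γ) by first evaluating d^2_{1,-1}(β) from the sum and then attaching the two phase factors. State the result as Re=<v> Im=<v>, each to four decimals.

D^2_{1,-1}(5.1699,2.0105,4.2646) = e^{-i·1·5.1699}·d^2_{1,-1}(2.0105)·e^{-i·-1·4.2646}. Compute d first:
With c≡cos(β/2)=0.535877 and s≡sin(β/2)=0.844296, N=[6·1·1·6]^{1/2}=6.000000
k: max(0,(-1)−(1))=0 … min(2+(-1),2−(1))=1
  k=0: (−1)^2·6.0000/(2)·0.5359^2·0.8443^2 = +0.614103
  k=1: (−1)^3·6.0000/(6)·0.5359^0·0.8443^4 = -0.508135
d^2_{1,-1}(2.0105) = +0.614103 -0.508135 = +0.105968
D = (+0.441716+0.897155i)·(+0.105968)·(-0.432974-0.901407i) = +0.065430-0.083356i

Re=0.0654 Im=-0.0834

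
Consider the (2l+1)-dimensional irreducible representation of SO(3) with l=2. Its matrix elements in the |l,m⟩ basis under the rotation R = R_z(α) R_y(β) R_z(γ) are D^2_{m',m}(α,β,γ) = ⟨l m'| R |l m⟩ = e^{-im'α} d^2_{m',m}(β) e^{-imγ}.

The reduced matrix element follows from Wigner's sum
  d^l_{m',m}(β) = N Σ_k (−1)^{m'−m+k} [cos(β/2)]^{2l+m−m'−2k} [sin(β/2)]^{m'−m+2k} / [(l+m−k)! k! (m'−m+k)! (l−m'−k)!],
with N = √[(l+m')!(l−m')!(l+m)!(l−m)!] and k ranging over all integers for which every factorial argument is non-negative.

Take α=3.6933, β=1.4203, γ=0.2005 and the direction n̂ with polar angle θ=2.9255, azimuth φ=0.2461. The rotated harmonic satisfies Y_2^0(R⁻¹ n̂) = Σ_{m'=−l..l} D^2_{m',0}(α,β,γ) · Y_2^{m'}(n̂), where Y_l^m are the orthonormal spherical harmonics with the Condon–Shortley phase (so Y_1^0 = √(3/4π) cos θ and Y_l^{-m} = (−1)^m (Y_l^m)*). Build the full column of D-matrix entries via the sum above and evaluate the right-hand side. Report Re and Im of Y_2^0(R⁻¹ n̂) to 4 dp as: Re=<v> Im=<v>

Need the full column D^2_{m',0} for m'=−2..2 at α=3.6933, β=1.4203, γ=0.2005.
cos(β/2)=0.758264, sin(β/2)=0.651948
d^2_{-2,0}: single k=2 term ⇒ +0.598607;  D = +0.269703+0.534407i
d^2_{-1,0}: k∈[1..2] ⇒ +0.696225 -0.514676 = +0.181549;  D = -0.154613-0.095157i
d^2_{0,0}: k∈[0..2] ⇒ +0.330584 -0.977521 +0.180655 = -0.466282;  D = -0.466282+0.000000i
d^2_{1,0}: k∈[0..1] ⇒ -0.696225 +0.514676 = -0.181549;  D = +0.154613-0.095157i
d^2_{2,0}: single k=0 term ⇒ +0.598607;  D = +0.269703-0.534407i
Y_2^{m'}(θ=2.9255,φ=0.2461) and Σ D·Y over m':
  (+0.2697+0.5344i)·(+0.0157-0.0084i)  (-0.1546-0.0952i)·(-0.1569+0.0394i)  (-0.4663+0.0000i)·(+0.5873+0.0000i)  (+0.1546-0.0952i)·(+0.1569+0.0394i)  (+0.2697-0.5344i)·(+0.0157+0.0084i)
Y_2^0(R⁻¹ n̂) = -0.200404+0.000000i

Re=-0.2004 Im=0.0000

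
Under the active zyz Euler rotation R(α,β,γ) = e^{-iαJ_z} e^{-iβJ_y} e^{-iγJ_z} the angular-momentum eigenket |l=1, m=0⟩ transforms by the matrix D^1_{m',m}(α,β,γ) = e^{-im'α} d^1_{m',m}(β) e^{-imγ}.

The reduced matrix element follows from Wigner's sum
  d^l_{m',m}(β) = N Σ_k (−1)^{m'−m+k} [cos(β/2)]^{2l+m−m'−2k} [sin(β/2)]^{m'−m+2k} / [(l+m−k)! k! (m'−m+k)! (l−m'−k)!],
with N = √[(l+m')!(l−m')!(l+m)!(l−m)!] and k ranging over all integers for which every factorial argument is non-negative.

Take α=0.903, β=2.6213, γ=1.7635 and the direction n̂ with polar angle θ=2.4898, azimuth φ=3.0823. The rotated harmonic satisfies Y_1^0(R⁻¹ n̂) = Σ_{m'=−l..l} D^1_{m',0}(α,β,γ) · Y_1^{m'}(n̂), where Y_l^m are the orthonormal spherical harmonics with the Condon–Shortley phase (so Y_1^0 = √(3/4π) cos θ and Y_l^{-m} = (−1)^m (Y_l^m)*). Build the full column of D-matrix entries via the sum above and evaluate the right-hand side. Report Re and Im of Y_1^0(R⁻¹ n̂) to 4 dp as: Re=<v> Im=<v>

Re=0.2528 Im=0.0000

Need the full column D^1_{m',0} for m'=−1..1 at α=0.903, β=2.6213, γ=1.7635.
cos(β/2)=0.257222, sin(β/2)=0.966352
d^1_{-1,0}: single k=1 term ⇒ +0.351527;  D = +0.217686+0.276015i
d^1_{0,0}: k∈[0..1] ⇒ +0.066163 -0.933837 = -0.867674;  D = -0.867674+0.000000i
d^1_{1,0}: single k=0 term ⇒ -0.351527;  D = -0.217686+0.276015i
Y_1^{m'}(θ=2.4898,φ=3.0823) and Σ D·Y over m':
  (+0.2177+0.2760i)·(-0.2092-0.0124i)  (-0.8677+0.0000i)·(-0.3884+0.0000i)  (-0.2177+0.2760i)·(+0.2092-0.0124i)
Y_1^0(R⁻¹ n̂) = +0.252808+0.000000i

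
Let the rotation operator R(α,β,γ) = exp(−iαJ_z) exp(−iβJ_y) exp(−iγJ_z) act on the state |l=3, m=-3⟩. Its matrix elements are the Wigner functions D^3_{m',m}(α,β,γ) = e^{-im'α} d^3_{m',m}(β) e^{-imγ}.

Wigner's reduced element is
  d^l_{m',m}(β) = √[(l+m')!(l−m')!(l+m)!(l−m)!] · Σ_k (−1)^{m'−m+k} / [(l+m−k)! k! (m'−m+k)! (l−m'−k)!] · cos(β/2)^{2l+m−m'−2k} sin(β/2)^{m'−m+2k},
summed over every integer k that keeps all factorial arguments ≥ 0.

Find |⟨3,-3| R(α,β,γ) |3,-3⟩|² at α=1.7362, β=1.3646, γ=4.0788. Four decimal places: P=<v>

P=0.0478

First d^3_{-3,-3}(β=1.3646), then the phase factors e^{-i(-3)α} and e^{-i(-3)γ}:
With c≡cos(β/2)=0.776124 and s≡sin(β/2)=0.630580, N=[1·720·1·720]^{1/2}=720.000000
The bounds max(0,m−m')=0 and min(l+m,l−m')=0 give 1 term
  k=0: (−1)^0·720.0000/(720)·0.7761^6·0.6306^0 = +0.218569
d^3_{-3,-3}(1.3646) = +0.218569
|D^3_{-3,-3}|² = |d^3_{-3,-3}(β)|² = (+0.218569)² = 0.047772 (the z-rotation phases have unit modulus)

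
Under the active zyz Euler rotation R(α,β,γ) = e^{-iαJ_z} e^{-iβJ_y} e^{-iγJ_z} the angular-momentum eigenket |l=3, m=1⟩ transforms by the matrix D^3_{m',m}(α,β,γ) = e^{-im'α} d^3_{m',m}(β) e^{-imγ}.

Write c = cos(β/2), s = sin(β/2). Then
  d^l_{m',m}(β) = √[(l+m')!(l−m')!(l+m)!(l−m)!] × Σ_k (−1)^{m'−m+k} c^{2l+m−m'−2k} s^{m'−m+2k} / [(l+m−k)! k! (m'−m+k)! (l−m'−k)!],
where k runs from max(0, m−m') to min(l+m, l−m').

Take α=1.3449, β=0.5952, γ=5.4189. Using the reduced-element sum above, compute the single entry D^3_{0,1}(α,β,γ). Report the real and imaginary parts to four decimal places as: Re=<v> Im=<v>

Re=0.3827 Im=0.4484

Split into d^3_{0,1}(β=0.5952) × two z-phases.
With c≡cos(β/2)=0.956043 and s≡sin(β/2)=0.293227, N=[6·6·24·2]^{1/2}=41.569219
The bounds max(0,m−m')=1 and min(l+m,l−m')=3 give 3 terms
  k=1: (−1)^0·41.5692/(12)·0.9560^5·0.2932^1 = +0.811299
  k=2: (−1)^1·41.5692/(4)·0.9560^3·0.2932^3 = -0.228957
  k=3: (−1)^2·41.5692/(12)·0.9560^1·0.2932^5 = +0.007179
d^3_{0,1}(0.5952) = +0.811299 -0.228957 +0.007179 = +0.589521
Attach z-rotation phases: D = e^{-i(0)(1.3449)}·(+0.589521)·e^{-i(1)(5.4189)} = +0.382708+0.448409i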